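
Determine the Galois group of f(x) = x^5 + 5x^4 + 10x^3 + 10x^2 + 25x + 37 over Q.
A_5, the alternating group on 5 letters

The polynomial f is an irreducible quintic over Q, so G = Gal(f/Q) is a transitive subgroup of S_5: one of C_5 (5T1, order 5), D_5 (5T2, order 10), F_20 (5T3, order 20), A_5 (5T4, order 60) or S_5 (5T5, order 120). The discriminant of f is 1024000000 = 32000^2, a perfect square, so G is contained in A_5. The transitive groups of degree 5 contained in A_5 are: C_5 (5T1, order 5), D_5 (5T2, order 10), A_5 (5T4, order 60). By Dedekind's theorem, for a prime p not dividing disc(f) the degrees of the irreducible factors of f mod p form the cycle type of an element of G. Factoring f modulo the 2 such primes p <= 7 (skipping 2, 5, which divide the discriminant), each new pattern first appears at: mod 3: f = (x^5 + 2x^4 + x^3 + x^2 + x + 1), pattern 5; mod 7: f = (x + 3)(x + 4)(x^3 + 5x^2 + 5x + 6), pattern 3+1+1. No other pattern occurs in this range, so the set of observed cycle types is {5, 3+1+1}. Among the candidates above, the only group containing elements of all these cycle types is A_5 (5T4) — each of C_5 (5T1), D_5 (5T2) lacks at least one of them. Hence G = A_5 (5T4), of order 60.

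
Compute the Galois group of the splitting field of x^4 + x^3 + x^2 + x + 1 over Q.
C_4 (order 4)

The polynomial is an irreducible quartic over Q and its discriminant is 125, which is not a perfect square, so the Galois group is not contained in A_4. The resolvent cubic y^3 - y^2 - 3*y + 2 has exactly one rational root, so the Galois group is C_4 or D_4. The quartic becomes reducible over Q(sqrt(disc)), so the group is C_4.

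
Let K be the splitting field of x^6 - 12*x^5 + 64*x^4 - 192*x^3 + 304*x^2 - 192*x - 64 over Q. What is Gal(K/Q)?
A_4 (also written A4)

The polynomial f is an irreducible sextic over Q, so G = Gal(f/Q) is one of the 16 transitive subgroups 6T1, ..., 6T16 of S_6. The discriminant of f is 164995463643136 = 12845056^2, a perfect square, so G is contained in A_6. The transitive groups of degree 6 contained in A_6 are: A_4 (6T4, order 12), S_4 (6T7, order 24), (C_3 x C_3) : C_4 (6T10, order 36), PSL(2,5) (6T12, order 60), A_6 (6T15, order 360). By Dedekind's theorem, for a prime p not dividing disc(f) the degrees of the irreducible factors of f mod p form the cycle type of an element of G. Factoring f modulo the 33 such primes p <= 149 (skipping 2, 7, which divide the discriminant), each new pattern first appears at: mod 3: f = (x^3 + 2x + 1)(x^3 + 2x + 2), pattern 3+3; mod 13: f = (x + 10)(x + 12)(x^2 + 9x + 2)(x^2 + 9x + 11), pattern 2+2+1+1. No other pattern occurs in this range, so the set of observed cycle types is {3+3, 2+2+1+1}. The candidates containing elements of all these cycle types are A_4 (6T4) of order 12, S_4 (6T7) of order 24, (C_3 x C_3) : C_4 (6T10) of order 36, PSL(2,5) (6T12) of order 60, A_6 (6T15) of order 360; the others are excluded. The observed types are precisely the cycle types that occur in A_4 (6T4) (apart from the identity). Each of the other remaining candidates has further cycle types, and by the Chebotarev density theorem the matching factorization patterns would occur for a proportion of primes equal to their share of the group: S_4 (6T7) additionally contains elements of type 4+2 (6 of its 24 elements, about 25% of primes); (C_3 x C_3) : C_4 (6T10) additionally contains elements of type 4+2, 3+1+1+1 (22 of its 36 elements, about 61% of primes); PSL(2,5) (6T12) additionally contains elements of type 5+1 (24 of its 60 elements, about 40% of primes); A_6 (6T15) additionally contains elements of type 5+1, 4+2, 3+1+1+1 (274 of its 360 elements, about 76% of primes). None of the 33 primes tested shows any such pattern (for each of these groups the chance of that is below 10^-4), which rules them out. Hence G = A_4 (6T4), of order 12.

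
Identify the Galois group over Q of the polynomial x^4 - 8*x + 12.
The polynomial is an irreducible quartic over Q and its discriminant is 331776 = 576^2, a perfect square, so the Galois group is contained in A_4. The resolvent cubic y^3 - 48*y - 64 is irreducible over Q. An irreducible resolvent with square discriminant gives A_4.

A_4 (also written A4)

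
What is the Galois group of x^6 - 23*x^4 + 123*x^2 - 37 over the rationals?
The polynomial f is an irreducible sextic over Q, so G = Gal(f/Q) is one of the 16 transitive subgroups 6T1, ..., 6T16 of S_6. The discriminant of f is 870211913777152, which is not a perfect square, so G is not contained in A_6. The transitive groups of degree 6 not contained in A_6 are: C_6 (6T1, order 6), S_3 (6T2, order 6), D_6 (6T3, order 12), C_3 x S_3 (6T5, order 18), A_4 x C_2 (6T6, order 24), S_4 (6T8, order 24), S_3 x S_3 (6T9, order 36), S_4 x C_2 (6T11, order 48), (S_3 x S_3) : C_2 (6T13, order 72), PGL(2,5) (6T14, order 120), S_6 (6T16, order 720). By Dedekind's theorem, for a prime p not dividing disc(f) the degrees of the irreducible factors of f mod p form the cycle type of an element of G. Factoring f modulo the 23 such primes p <= 97 (skipping 2, 37, which divide the discriminant), each new pattern first appears at: mod 3: f = (x^3 + x^2 + x + 2)(x^3 + 2x^2 + x + 1), pattern 3+3; mod 5: f = (x^2 + 3)(x^2 + 2x + 4)(x^2 + 3x + 4), pattern 2+2+2; mod 67: f = (x + 5)(x + 6)(x + 30)(x + 37)(x + 61)(x + 62), pattern 1+1+1+1+1+1. No other pattern occurs in this range, so the set of observed cycle types is {3+3, 2+2+2, 1+1+1+1+1+1}. The candidates containing elements of all these cycle types are C_6 (6T1) of order 6, S_3 (6T2) of order 6, D_6 (6T3) of order 12, C_3 x S_3 (6T5) of order 18, A_4 x C_2 (6T6) of order 24, S_4 (6T8) of order 24, S_3 x S_3 (6T9) of order 36, S_4 x C_2 (6T11) of order 48, (S_3 x S_3) : C_2 (6T13) of order 72, PGL(2,5) (6T14) of order 120, S_6 (6T16) of order 720; the others are excluded. The observed types are precisely the cycle types that occur in S_3 (6T2). Each of the other remaining candidates has further cycle types, and by the Chebotarev density theorem the matching factorization patterns would occur for a proportion of primes equal to their share of the group: C_6 (6T1) additionally contains elements of type 6 (2 of its 6 elements, about 33% of primes); D_6 (6T3) additionally contains elements of type 6, 2+2+1+1 (5 of its 12 elements, about 42% of primes); C_3 x S_3 (6T5) additionally contains elements of type 6, 3+1+1+1 (10 of its 18 elements, about 56% of primes); A_4 x C_2 (6T6) additionally contains elements of type 6, 2+2+1+1, 2+1+1+1+1 (14 of its 24 elements, about 58% of primes); S_4 (6T8) additionally contains elements of type 4+1+1, 2+2+1+1 (9 of its 24 elements, about 38% of primes); S_3 x S_3 (6T9) additionally contains elements of type 6, 3+1+1+1, 2+2+1+1 (25 of its 36 elements, about 69% of primes); S_4 x C_2 (6T11) additionally contains elements of type 6, 4+2, 4+1+1, 2+2+1+1, 2+1+1+1+1 (32 of its 48 elements, about 67% of primes); (S_3 x S_3) : C_2 (6T13) additionally contains elements of type 6, 4+2, 3+2+1, 3+1+1+1, 2+2+1+1, 2+1+1+1+1 (61 of its 72 elements, about 85% of primes); PGL(2,5) (6T14) additionally contains elements of type 6, 5+1, 4+1+1, 2+2+1+1 (89 of its 120 elements, about 74% of primes); S_6 (6T16) additionally contains elements of type 6, 5+1, 4+2, 4+1+1, 3+2+1, 3+1+1+1, 2+2+1+1, 2+1+1+1+1 (664 of its 720 elements, about 92% of primes). None of the 23 primes tested shows any such pattern (for each of these groups the chance of that is below 10^-4), which rules them out. Hence G = S_3 (6T2), of order 6.

S_3, S_3 acting on 6 points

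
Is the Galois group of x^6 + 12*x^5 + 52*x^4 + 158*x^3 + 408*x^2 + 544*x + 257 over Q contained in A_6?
No

The polynomial is irreducible of degree 6 over Q. Its discriminant is -905333959757824, which is not a perfect square. A Galois group lies in the alternating group exactly when the discriminant is a square in Q, so the Galois group (S_4 x C_2) is not contained in A_6.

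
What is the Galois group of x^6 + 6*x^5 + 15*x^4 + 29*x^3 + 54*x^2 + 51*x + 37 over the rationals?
The polynomial f is an irreducible sextic over Q, so G = Gal(f/Q) is one of the 16 transitive subgroups 6T1, ..., 6T16 of S_6. The discriminant of f is -945145936107, which is not a perfect square, so G is not contained in A_6. The transitive groups of degree 6 not contained in A_6 are: C_6 (6T1, order 6), S_3 (6T2, order 6), D_6 (6T3, order 12), C_3 x S_3 (6T5, order 18), A_4 x C_2 (6T6, order 24), S_4 (6T8, order 24), S_3 x S_3 (6T9, order 36), S_4 x C_2 (6T11, order 48), (S_3 x S_3) : C_2 (6T13, order 72), PGL(2,5) (6T14, order 120), S_6 (6T16, order 720). By Dedekind's theorem, for a prime p not dividing disc(f) the degrees of the irreducible factors of f mod p form the cycle type of an element of G. Factoring f modulo the 27 such primes p <= 127 (skipping 3, 17, 19, 43, which divide the discriminant), each new pattern first appears at: mod 2: f = (x^6 + x^4 + x^3 + x + 1), pattern 6; mod 7: f = (x + 1)(x^2 + 2x + 5)(x^3 + 3x^2 + 6x + 6), pattern 3+2+1; mod 11: f = (x^2 + 4x + 2)(x^4 + 2x^3 + 5x^2 + 5x + 2), pattern 4+2; mod 13: f = (x + 5)(x + 7)(x^2 + 9x + 6)(x^2 + 11x + 12), pattern 2+2+1+1; mod 61: f = (x + 7)(x + 21)(x + 36)(x + 50)(x^2 + 14x + 42), pattern 2+1+1+1+1; mod 97: f = (x + 14)(x + 26)(x + 60)(x^3 + 3x^2 + 55x + 93), pattern 3+1+1+1; mod 113: f = (x^2 + 2x + 38)(x^2 + 54x + 88)(x^2 + 63x + 95), pattern 2+2+2; mod 127: f = (x^3 + 3x^2 + 52x + 74)(x^3 + 3x^2 + 81x + 64), pattern 3+3. No other pattern occurs in this range, so the set of observed cycle types is {6, 3+2+1, 4+2, 2+2+1+1, 2+1+1+1+1, 3+1+1+1, 2+2+2, 3+3}. The candidates containing elements of all these cycle types are (S_3 x S_3) : C_2 (6T13) of order 72, S_6 (6T16) of order 720; the others are excluded. The observed types are precisely the cycle types that occur in (S_3 x S_3) : C_2 (6T13) (apart from the identity). Each of the other remaining candidates has further cycle types, and by the Chebotarev density theorem the matching factorization patterns would occur for a proportion of primes equal to their share of the group: S_6 (6T16) additionally contains elements of type 5+1, 4+1+1 (234 of its 720 elements, about 32% of primes). None of the 27 primes tested shows any such pattern (for each of these groups the chance of that is below 10^-4), which rules them out. Hence G = (S_3 x S_3) : C_2 (6T13), of order 72.

(S_3 x S_3) : C_2, the group 6T13 of order 72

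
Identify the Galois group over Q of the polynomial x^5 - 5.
F_20

The polynomial f is an irreducible quintic over Q, so G = Gal(f/Q) is a transitive subgroup of S_5: one of C_5 (5T1, order 5), D_5 (5T2, order 10), F_20 (5T3, order 20), A_5 (5T4, order 60) or S_5 (5T5, order 120). The discriminant of f is 1953125, which is not a perfect square, so G is not contained in A_5. The transitive groups of degree 5 not contained in A_5 are: F_20 (5T3, order 20), S_5 (5T5, order 120). By Dedekind's theorem, for a prime p not dividing disc(f) the degrees of the irreducible factors of f mod p form the cycle type of an element of G. Factoring f modulo the 18 such primes p <= 67 (skipping 5, which divides the discriminant), each new pattern first appears at: mod 2: f = (x + 1)(x^4 + x^3 + x^2 + x + 1), pattern 4+1; mod 11: f = (x^5 + 6), pattern 5; mod 19: f = (x + 13)(x^2 + 11x + 17)(x^2 + 14x + 17), pattern 2+2+1; mod 31: f = (x + 3)(x + 6)(x + 12)(x + 17)(x + 24), pattern 1+1+1+1+1. No other pattern occurs in this range, so the set of observed cycle types is {4+1, 5, 2+2+1, 1+1+1+1+1}. The candidates containing elements of all these cycle types are F_20 (5T3) of order 20, S_5 (5T5) of order 120; the others are excluded. The observed types are precisely the cycle types that occur in F_20 (5T3). Each of the other remaining candidates has further cycle types, and by the Chebotarev density theorem the matching factorization patterns would occur for a proportion of primes equal to their share of the group: S_5 (5T5) additionally contains elements of type 3+2, 3+1+1, 2+1+1+1 (50 of its 120 elements, about 42% of primes). None of the 18 primes tested shows any such pattern (for each of these groups the chance of that is below 10^-4), which rules them out. Hence G = F_20 (5T3), of order 20.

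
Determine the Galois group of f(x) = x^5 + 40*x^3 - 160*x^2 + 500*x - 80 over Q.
The polynomial f is an irreducible quintic over Q, so G = Gal(f/Q) is a transitive subgroup of S_5: one of C_5 (5T1, order 5), D_5 (5T2, order 10), F_20 (5T3, order 20), A_5 (5T4, order 60) or S_5 (5T5, order 120). The discriminant of f is 9333105664000000 = 96608000^2, a perfect square, so G is contained in A_5. The transitive groups of degree 5 contained in A_5 are: C_5 (5T1, order 5), D_5 (5T2, order 10), A_5 (5T4, order 60). By Dedekind's theorem, for a prime p not dividing disc(f) the degrees of the irreducible factors of f mod p form the cycle type of an element of G. Factoring f modulo the 2 such primes p <= 7 (skipping 2, 5, which divide the discriminant), each new pattern first appears at: mod 3: f = (x^5 + x^3 + 2x^2 + 2x + 1), pattern 5; mod 7: f = (x + 2)(x + 6)(x^3 + 6x^2 + x + 5), pattern 3+1+1. No other pattern occurs in this range, so the set of observed cycle types is {5, 3+1+1}. Among the candidates above, the only group containing elements of all these cycle types is A_5 (5T4) — each of C_5 (5T1), D_5 (5T2) lacks at least one of them. Hence G = A_5 (5T4), of order 60.

A_5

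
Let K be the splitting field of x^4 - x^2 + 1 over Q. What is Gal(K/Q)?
4T2: V_4

The polynomial is an irreducible quartic over Q and its discriminant is 144 = 12^2, a perfect square, so the Galois group is contained in A_4. The resolvent cubic y^3 + y^2 - 4*y - 4 splits completely over Q, which gives the Klein four-group V_4.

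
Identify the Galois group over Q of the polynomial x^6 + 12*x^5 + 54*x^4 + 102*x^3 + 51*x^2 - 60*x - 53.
A_4 x C_2

The polynomial f is an irreducible sextic over Q, so G = Gal(f/Q) is one of the 16 transitive subgroups 6T1, ..., 6T16 of S_6. The discriminant of f is -11156429376, which is not a perfect square, so G is not contained in A_6. The transitive groups of degree 6 not contained in A_6 are: C_6 (6T1, order 6), S_3 (6T2, order 6), D_6 (6T3, order 12), C_3 x S_3 (6T5, order 18), A_4 x C_2 (6T6, order 24), S_4 (6T8, order 24), S_3 x S_3 (6T9, order 36), S_4 x C_2 (6T11, order 48), (S_3 x S_3) : C_2 (6T13, order 72), PGL(2,5) (6T14, order 120), S_6 (6T16, order 720). By Dedekind's theorem, for a prime p not dividing disc(f) the degrees of the irreducible factors of f mod p form the cycle type of an element of G. Factoring f modulo the 33 such primes p <= 149 (skipping 2, 3, which divide the discriminant), each new pattern first appears at: mod 5: f = (x^3 + 3x^2 + 4x + 3)(x^3 + 4x^2 + 3x + 4), pattern 3+3; mod 7: f = (x^6 + 5x^5 + 5x^4 + 4x^3 + 2x^2 + 3x + 3), pattern 6; mod 17: f = (x + 14)(x + 15)(x^2 + 7x + 1)(x^2 + 10x + 11), pattern 2+2+1+1; mod 19: f = (x + 3)(x + 6)(x + 9)(x + 15)(x^2 + 17x + 17), pattern 2+1+1+1+1; mod 71: f = (x^2 + 36x + 56)(x^2 + 54x + 44)(x^2 + 64x + 60), pattern 2+2+2. No other pattern occurs in this range, so the set of observed cycle types is {3+3, 6, 2+2+1+1, 2+1+1+1+1, 2+2+2}. The candidates containing elements of all these cycle types are A_4 x C_2 (6T6) of order 24, S_4 x C_2 (6T11) of order 48, (S_3 x S_3) : C_2 (6T13) of order 72, S_6 (6T16) of order 720; the others are excluded. The observed types are precisely the cycle types that occur in A_4 x C_2 (6T6) (apart from the identity). Each of the other remaining candidates has further cycle types, and by the Chebotarev density theorem the matching factorization patterns would occur for a proportion of primes equal to their share of the group: S_4 x C_2 (6T11) additionally contains elements of type 4+2, 4+1+1 (12 of its 48 elements, about 25% of primes); (S_3 x S_3) : C_2 (6T13) additionally contains elements of type 4+2, 3+2+1, 3+1+1+1 (34 of its 72 elements, about 47% of primes); S_6 (6T16) additionally contains elements of type 5+1, 4+2, 4+1+1, 3+2+1, 3+1+1+1 (484 of its 720 elements, about 67% of primes). None of the 33 primes tested shows any such pattern (for each of these groups the chance of that is below 10^-4), which rules them out. Hence G = A_4 x C_2 (6T6), of order 24.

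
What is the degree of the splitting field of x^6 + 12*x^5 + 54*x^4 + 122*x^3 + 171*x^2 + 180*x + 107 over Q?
The degree of the splitting field over Q equals the order of the Galois group, so first determine the group. The polynomial f is an irreducible sextic over Q, so G = Gal(f/Q) is one of the 16 transitive subgroups 6T1, ..., 6T16 of S_6. The discriminant of f is -11156429376, which is not a perfect square, so G is not contained in A_6. The transitive groups of degree 6 not contained in A_6 are: C_6 (6T1, order 6), S_3 (6T2, order 6), D_6 (6T3, order 12), C_3 x S_3 (6T5, order 18), A_4 x C_2 (6T6, order 24), S_4 (6T8, order 24), S_3 x S_3 (6T9, order 36), S_4 x C_2 (6T11, order 48), (S_3 x S_3) : C_2 (6T13, order 72), PGL(2,5) (6T14, order 120), S_6 (6T16, order 720). By Dedekind's theorem, for a prime p not dividing disc(f) the degrees of the irreducible factors of f mod p form the cycle type of an element of G. Factoring f modulo the 33 such primes p <= 149 (skipping 2, 3, which divide the discriminant), each new pattern first appears at: mod 5: f = (x^3 + 3x^2 + 4x + 3)(x^3 + 4x^2 + 3x + 4), pattern 3+3; mod 7: f = (x^6 + 5x^5 + 5x^4 + 3x^3 + 3x^2 + 5x + 2), pattern 6; mod 17: f = (x + 6)(x + 7)(x^2 + x + 6)(x^2 + 15x + 4), pattern 2+2+1+1; mod 19: f = (x + 1)(x + 8)(x + 14)(x + 17)(x^2 + 10x + 3), pattern 2+1+1+1+1; mod 71: f = (x^2 + 15x + 33)(x^2 + 25x + 57)(x^2 + 43x + 70), pattern 2+2+2. No other pattern occurs in this range, so the set of observed cycle types is {3+3, 6, 2+2+1+1, 2+1+1+1+1, 2+2+2}. The candidates containing elements of all these cycle types are A_4 x C_2 (6T6) of order 24, S_4 x C_2 (6T11) of order 48, (S_3 x S_3) : C_2 (6T13) of order 72, S_6 (6T16) of order 720; the others are excluded. The observed types are precisely the cycle types that occur in A_4 x C_2 (6T6) (apart from the identity). Each of the other remaining candidates has further cycle types, and by the Chebotarev density theorem the matching factorization patterns would occur for a proportion of primes equal to their share of the group: S_4 x C_2 (6T11) additionally contains elements of type 4+2, 4+1+1 (12 of its 48 elements, about 25% of primes); (S_3 x S_3) : C_2 (6T13) additionally contains elements of type 4+2, 3+2+1, 3+1+1+1 (34 of its 72 elements, about 47% of primes); S_6 (6T16) additionally contains elements of type 5+1, 4+2, 4+1+1, 3+2+1, 3+1+1+1 (484 of its 720 elements, about 67% of primes). None of the 33 primes tested shows any such pattern (for each of these groups the chance of that is below 10^-4), which rules them out. Hence G = A_4 x C_2 (6T6), of order 24. The Galois group A_4 x C_2 (6T6) has order 24, so the splitting field has degree 24 over Q.

24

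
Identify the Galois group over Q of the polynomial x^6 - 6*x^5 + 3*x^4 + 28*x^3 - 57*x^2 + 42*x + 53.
The polynomial f is an irreducible sextic over Q, so G = Gal(f/Q) is one of the 16 transitive subgroups 6T1, ..., 6T16 of S_6. The discriminant of f is -450868486864896, which is not a perfect square, so G is not contained in A_6. The transitive groups of degree 6 not contained in A_6 are: C_6 (6T1, order 6), S_3 (6T2, order 6), D_6 (6T3, order 12), C_3 x S_3 (6T5, order 18), A_4 x C_2 (6T6, order 24), S_4 (6T8, order 24), S_3 x S_3 (6T9, order 36), S_4 x C_2 (6T11, order 48), (S_3 x S_3) : C_2 (6T13, order 72), PGL(2,5) (6T14, order 120), S_6 (6T16, order 720). By Dedekind's theorem, for a prime p not dividing disc(f) the degrees of the irreducible factors of f mod p form the cycle type of an element of G. Factoring f modulo the 33 such primes p <= 149 (skipping 2, 3, which divide the discriminant), each new pattern first appears at: mod 5: f = (x^3 + 3x + 2)(x^3 + 4x^2 + 4), pattern 3+3; mod 7: f = (x^6 + x^5 + 3x^4 + 6x^2 + 4), pattern 6; mod 17: f = (x + 3)(x + 12)(x^2 + 15x + 8)(x^2 + 15x + 15), pattern 2+2+1+1; mod 19: f = (x + 4)(x + 6)(x + 11)(x + 13)(x^2 + 17x + 6), pattern 2+1+1+1+1; mod 71: f = (x^2 + 69x + 4)(x^2 + 69x + 19)(x^2 + 69x + 39), pattern 2+2+2. No other pattern occurs in this range, so the set of observed cycle types is {3+3, 6, 2+2+1+1, 2+1+1+1+1, 2+2+2}. The candidates containing elements of all these cycle types are A_4 x C_2 (6T6) of order 24, S_4 x C_2 (6T11) of order 48, (S_3 x S_3) : C_2 (6T13) of order 72, S_6 (6T16) of order 720; the others are excluded. The observed types are precisely the cycle types that occur in A_4 x C_2 (6T6) (apart from the identity). Each of the other remaining candidates has further cycle types, and by the Chebotarev density theorem the matching factorization patterns would occur for a proportion of primes equal to their share of the group: S_4 x C_2 (6T11) additionally contains elements of type 4+2, 4+1+1 (12 of its 48 elements, about 25% of primes); (S_3 x S_3) : C_2 (6T13) additionally contains elements of type 4+2, 3+2+1, 3+1+1+1 (34 of its 72 elements, about 47% of primes); S_6 (6T16) additionally contains elements of type 5+1, 4+2, 4+1+1, 3+2+1, 3+1+1+1 (484 of its 720 elements, about 67% of primes). None of the 33 primes tested shows any such pattern (for each of these groups the chance of that is below 10^-4), which rules them out. Hence G = A_4 x C_2 (6T6), of order 24.

A_4 x C_2 (order 24)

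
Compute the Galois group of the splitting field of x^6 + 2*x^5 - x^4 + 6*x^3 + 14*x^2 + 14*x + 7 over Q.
The polynomial f is an irreducible sextic over Q, so G = Gal(f/Q) is one of the 16 transitive subgroups 6T1, ..., 6T16 of S_6. The discriminant of f is 13191900736 = 114856^2, a perfect square, so G is contained in A_6. The transitive groups of degree 6 contained in A_6 are: A_4 (6T4, order 12), S_4 (6T7, order 24), (C_3 x C_3) : C_4 (6T10, order 36), PSL(2,5) (6T12, order 60), A_6 (6T15, order 360). By Dedekind's theorem, for a prime p not dividing disc(f) the degrees of the irreducible factors of f mod p form the cycle type of an element of G. Factoring f modulo the 33 such primes p <= 149 (skipping 2, 7, which divide the discriminant), each new pattern first appears at: mod 3: f = (x^3 + 2x + 1)(x^3 + 2x^2 + 1), pattern 3+3; mod 13: f = (x + 3)(x + 7)(x^2 + 6x + 7)(x^2 + 12x + 5), pattern 2+2+1+1. No other pattern occurs in this range, so the set of observed cycle types is {3+3, 2+2+1+1}. The candidates containing elements of all these cycle types are A_4 (6T4) of order 12, S_4 (6T7) of order 24, (C_3 x C_3) : C_4 (6T10) of order 36, PSL(2,5) (6T12) of order 60, A_6 (6T15) of order 360; the others are excluded. The observed types are precisely the cycle types that occur in A_4 (6T4) (apart from the identity). Each of the other remaining candidates has further cycle types, and by the Chebotarev density theorem the matching factorization patterns would occur for a proportion of primes equal to their share of the group: S_4 (6T7) additionally contains elements of type 4+2 (6 of its 24 elements, about 25% of primes); (C_3 x C_3) : C_4 (6T10) additionally contains elements of type 4+2, 3+1+1+1 (22 of its 36 elements, about 61% of primes); PSL(2,5) (6T12) additionally contains elements of type 5+1 (24 of its 60 elements, about 40% of primes); A_6 (6T15) additionally contains elements of type 5+1, 4+2, 3+1+1+1 (274 of its 360 elements, about 76% of primes). None of the 33 primes tested shows any such pattern (for each of these groups the chance of that is below 10^-4), which rules them out. Hence G = A_4 (6T4), of order 12.

A_4 (also written A4)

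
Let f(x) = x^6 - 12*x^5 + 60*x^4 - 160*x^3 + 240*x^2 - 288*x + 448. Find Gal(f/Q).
(S_3 x S_3) : C_2 (also written G72)

The polynomial f is an irreducible sextic over Q, so G = Gal(f/Q) is one of the 16 transitive subgroups 6T1, ..., 6T16 of S_6. The discriminant of f is -9727331052552192, which is not a perfect square, so G is not contained in A_6. The transitive groups of degree 6 not contained in A_6 are: C_6 (6T1, order 6), S_3 (6T2, order 6), D_6 (6T3, order 12), C_3 x S_3 (6T5, order 18), A_4 x C_2 (6T6, order 24), S_4 (6T8, order 24), S_3 x S_3 (6T9, order 36), S_4 x C_2 (6T11, order 48), (S_3 x S_3) : C_2 (6T13, order 72), PGL(2,5) (6T14, order 120), S_6 (6T16, order 720). By Dedekind's theorem, for a prime p not dividing disc(f) the degrees of the irreducible factors of f mod p form the cycle type of an element of G. Factoring f modulo the 27 such primes p <= 127 (skipping 2, 3, 17, 43, which divide the discriminant), each new pattern first appears at: mod 5: f = (x^6 + 3x^5 + 2x + 3), pattern 6; mod 7: f = (x)(x^2 + 4x + 5)(x^3 + 5x^2 + 4), pattern 3+2+1; mod 11: f = (x^2 + 3x + 9)(x^4 + 7x^3 + 8x^2 + 6x + 7), pattern 4+2; mod 13: f = (x + 1)(x + 4)(x^2 + 2x + 3)(x^2 + 7x + 7), pattern 2+2+1+1; mod 61: f = (x + 17)(x + 39)(x + 51)(x + 55)(x^2 + 9x + 56), pattern 2+1+1+1+1; mod 97: f = (x + 71)(x + 75)(x + 94)(x^3 + 39x^2 + 72x + 2), pattern 3+1+1+1; mod 113: f = (x^2 + 19x + 39)(x^2 + 94x + 96)(x^2 + 101x + 60), pattern 2+2+2; mod 127: f = (x^3 + 43x^2 + 15x + 85)(x^3 + 72x^2 + 124x + 74), pattern 3+3. No other pattern occurs in this range, so the set of observed cycle types is {6, 3+2+1, 4+2, 2+2+1+1, 2+1+1+1+1, 3+1+1+1, 2+2+2, 3+3}. The candidates containing elements of all these cycle types are (S_3 x S_3) : C_2 (6T13) of order 72, S_6 (6T16) of order 720; the others are excluded. The observed types are precisely the cycle types that occur in (S_3 x S_3) : C_2 (6T13) (apart from the identity). Each of the other remaining candidates has further cycle types, and by the Chebotarev density theorem the matching factorization patterns would occur for a proportion of primes equal to their share of the group: S_6 (6T16) additionally contains elements of type 5+1, 4+1+1 (234 of its 720 elements, about 32% of primes). None of the 27 primes tested shows any such pattern (for each of these groups the chance of that is below 10^-4), which rules them out. Hence G = (S_3 x S_3) : C_2 (6T13), of order 72.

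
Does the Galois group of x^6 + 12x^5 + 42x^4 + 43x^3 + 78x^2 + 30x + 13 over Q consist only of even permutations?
The polynomial is irreducible of degree 6 over Q. Its discriminant is -152796047606667, which is not a perfect square. A Galois group lies in the alternating group exactly when the discriminant is a square in Q, so the Galois group (C_3 x S_3) is not contained in A_6.

No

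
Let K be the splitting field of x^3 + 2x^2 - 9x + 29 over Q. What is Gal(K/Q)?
3T2: S_3

The polynomial is an irreducible cubic over Q and its discriminant is -29791, which is not a perfect square. For an irreducible cubic, a non-square discriminant gives Galois group S_3.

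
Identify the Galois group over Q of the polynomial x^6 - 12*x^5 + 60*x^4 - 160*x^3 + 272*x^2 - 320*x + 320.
The polynomial f is an irreducible sextic over Q, so G = Gal(f/Q) is one of the 16 transitive subgroups 6T1, ..., 6T16 of S_6. The discriminant of f is -2693803488051200, which is not a perfect square, so G is not contained in A_6. The transitive groups of degree 6 not contained in A_6 are: C_6 (6T1, order 6), S_3 (6T2, order 6), D_6 (6T3, order 12), C_3 x S_3 (6T5, order 18), A_4 x C_2 (6T6, order 24), S_4 (6T8, order 24), S_3 x S_3 (6T9, order 36), S_4 x C_2 (6T11, order 48), (S_3 x S_3) : C_2 (6T13, order 72), PGL(2,5) (6T14, order 120), S_6 (6T16, order 720). By Dedekind's theorem, for a prime p not dividing disc(f) the degrees of the irreducible factors of f mod p form the cycle type of an element of G. Factoring f modulo the 17 such primes p <= 71 (skipping 2, 5, 7, which divide the discriminant), each new pattern first appears at: mod 3: f = (x^3 + x^2 + x + 2)(x^3 + 2x^2 + 1), pattern 3+3; mod 13: f = (x^6 + x^5 + 8x^4 + 9x^3 + 12x^2 + 5x + 8), pattern 6; mod 19: f = (x^2 + 15x + 5)(x^4 + 11x^3 + 4x^2 + 10x + 7), pattern 4+2; mod 23: f = (x + 20)(x + 22)(x^4 + 15x^3 + 2x^2 + 10x + 7), pattern 4+1+1; mod 53: f = (x^2 + 18x + 6)(x^2 + 27x + 41)(x^2 + 49x + 25), pattern 2+2+2; mod 59: f = (x + 6)(x + 49)(x^2 + 6x + 7)(x^2 + 45x + 47), pattern 2+2+1+1; mod 71: f = (x + 14)(x + 20)(x + 47)(x + 53)(x^2 + 67x + 34), pattern 2+1+1+1+1. No other pattern occurs in this range, so the set of observed cycle types is {3+3, 6, 4+2, 4+1+1, 2+2+2, 2+2+1+1, 2+1+1+1+1}. The candidates containing elements of all these cycle types are S_4 x C_2 (6T11) of order 48, S_6 (6T16) of order 720; the others are excluded. The observed types are precisely the cycle types that occur in S_4 x C_2 (6T11) (apart from the identity). Each of the other remaining candidates has further cycle types, and by the Chebotarev density theorem the matching factorization patterns would occur for a proportion of primes equal to their share of the group: S_6 (6T16) additionally contains elements of type 5+1, 3+2+1, 3+1+1+1 (304 of its 720 elements, about 42% of primes). None of the 17 primes tested shows any such pattern (for each of these groups the chance of that is below 10^-4), which rules them out. Hence G = S_4 x C_2 (6T11), of order 48.

S_4 x C_2 (order 48)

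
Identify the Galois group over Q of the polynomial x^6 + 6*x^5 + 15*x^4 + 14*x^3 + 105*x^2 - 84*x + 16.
S_3 (also written S3)

The polynomial f is an irreducible sextic over Q, so G = Gal(f/Q) is one of the 16 transitive subgroups 6T1, ..., 6T16 of S_6. The discriminant of f is -941328478973952, which is not a perfect square, so G is not contained in A_6. The transitive groups of degree 6 not contained in A_6 are: C_6 (6T1, order 6), S_3 (6T2, order 6), D_6 (6T3, order 12), C_3 x S_3 (6T5, order 18), A_4 x C_2 (6T6, order 24), S_4 (6T8, order 24), S_3 x S_3 (6T9, order 36), S_4 x C_2 (6T11, order 48), (S_3 x S_3) : C_2 (6T13, order 72), PGL(2,5) (6T14, order 120), S_6 (6T16, order 720). By Dedekind's theorem, for a prime p not dividing disc(f) the degrees of the irreducible factors of f mod p form the cycle type of an element of G. Factoring f modulo the 23 such primes p <= 103 (skipping 2, 3, 17, 67, which divide the discriminant), each new pattern first appears at: mod 5: f = (x^2 + x + 1)(x^2 + 2x + 4)(x^2 + 3x + 4), pattern 2+2+2; mod 7: f = (x^3 + 3x^2 + x + 1)(x^3 + 3x^2 + 5x + 2), pattern 3+3; mod 61: f = (x + 4)(x + 14)(x + 16)(x + 19)(x + 34)(x + 41), pattern 1+1+1+1+1+1. No other pattern occurs in this range, so the set of observed cycle types is {2+2+2, 3+3, 1+1+1+1+1+1}. The candidates containing elements of all these cycle types are C_6 (6T1) of order 6, S_3 (6T2) of order 6, D_6 (6T3) of order 12, C_3 x S_3 (6T5) of order 18, A_4 x C_2 (6T6) of order 24, S_4 (6T8) of order 24, S_3 x S_3 (6T9) of order 36, S_4 x C_2 (6T11) of order 48, (S_3 x S_3) : C_2 (6T13) of order 72, PGL(2,5) (6T14) of order 120, S_6 (6T16) of order 720; the others are excluded. The observed types are precisely the cycle types that occur in S_3 (6T2). Each of the other remaining candidates has further cycle types, and by the Chebotarev density theorem the matching factorization patterns would occur for a proportion of primes equal to their share of the group: C_6 (6T1) additionally contains elements of type 6 (2 of its 6 elements, about 33% of primes); D_6 (6T3) additionally contains elements of type 6, 2+2+1+1 (5 of its 12 elements, about 42% of primes); C_3 x S_3 (6T5) additionally contains elements of type 6, 3+1+1+1 (10 of its 18 elements, about 56% of primes); A_4 x C_2 (6T6) additionally contains elements of type 6, 2+2+1+1, 2+1+1+1+1 (14 of its 24 elements, about 58% of primes); S_4 (6T8) additionally contains elements of type 4+1+1, 2+2+1+1 (9 of its 24 elements, about 38% of primes); S_3 x S_3 (6T9) additionally contains elements of type 6, 3+1+1+1, 2+2+1+1 (25 of its 36 elements, about 69% of primes); S_4 x C_2 (6T11) additionally contains elements of type 6, 4+2, 4+1+1, 2+2+1+1, 2+1+1+1+1 (32 of its 48 elements, about 67% of primes); (S_3 x S_3) : C_2 (6T13) additionally contains elements of type 6, 4+2, 3+2+1, 3+1+1+1, 2+2+1+1, 2+1+1+1+1 (61 of its 72 elements, about 85% of primes); PGL(2,5) (6T14) additionally contains elements of type 6, 5+1, 4+1+1, 2+2+1+1 (89 of its 120 elements, about 74% of primes); S_6 (6T16) additionally contains elements of type 6, 5+1, 4+2, 4+1+1, 3+2+1, 3+1+1+1, 2+2+1+1, 2+1+1+1+1 (664 of its 720 elements, about 92% of primes). None of the 23 primes tested shows any such pattern (for each of these groups the chance of that is below 10^-4), which rules them out. Hence G = S_3 (6T2), of order 6.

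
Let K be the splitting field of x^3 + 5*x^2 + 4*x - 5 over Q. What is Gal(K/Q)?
C_3, A_3

The polynomial is an irreducible cubic over Q and its discriminant is 169 = 13^2, a perfect square. For an irreducible cubic, a square discriminant forces the Galois group to be A_3, the cyclic group of order 3.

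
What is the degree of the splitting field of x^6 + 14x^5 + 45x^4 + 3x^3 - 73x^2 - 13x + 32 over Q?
The degree of the splitting field over Q equals the order of the Galois group, so first determine the group. The polynomial f is an irreducible sextic over Q, so G = Gal(f/Q) is one of the 16 transitive subgroups 6T1, ..., 6T16 of S_6. The discriminant of f is 3646117689361 = 1909481^2, a perfect square, so G is contained in A_6. The transitive groups of degree 6 contained in A_6 are: A_4 (6T4, order 12), S_4 (6T7, order 24), (C_3 x C_3) : C_4 (6T10, order 36), PSL(2,5) (6T12, order 60), A_6 (6T15, order 360). By Dedekind's theorem, for a prime p not dividing disc(f) the degrees of the irreducible factors of f mod p form the cycle type of an element of G. Factoring f modulo the 21 such primes p <= 83 (skipping 7, 19, which divide the discriminant), each new pattern first appears at: mod 2: f = (x)(x^5 + x^3 + x^2 + x + 1), pattern 5+1; mod 11: f = (x^3 + 4x^2 + 7x + 2)(x^3 + 10x^2 + 9x + 5), pattern 3+3; mod 61: f = (x + 3)(x + 26)(x^2 + 23x + 23)(x^2 + 23x + 33), pattern 2+2+1+1. No other pattern occurs in this range, so the set of observed cycle types is {5+1, 3+3, 2+2+1+1}. The candidates containing elements of all these cycle types are PSL(2,5) (6T12) of order 60, A_6 (6T15) of order 360; the others are excluded. The observed types are precisely the cycle types that occur in PSL(2,5) (6T12) (apart from the identity). Each of the other remaining candidates has further cycle types, and by the Chebotarev density theorem the matching factorization patterns would occur for a proportion of primes equal to their share of the group: A_6 (6T15) additionally contains elements of type 4+2, 3+1+1+1 (130 of its 360 elements, about 36% of primes). None of the 21 primes tested shows any such pattern (for each of these groups the chance of that is below 10^-4), which rules them out. Hence G = PSL(2,5) (6T12), of order 60. The Galois group PSL(2,5) (6T12) has order 60, so the splitting field has degree 60 over Q.

60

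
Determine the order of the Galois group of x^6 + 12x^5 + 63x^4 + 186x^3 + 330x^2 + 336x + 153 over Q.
The degree of the splitting field over Q equals the order of the Galois group, so first determine the group. The polynomial f is an irreducible sextic over Q, so G = Gal(f/Q) is one of the 16 transitive subgroups 6T1, ..., 6T16 of S_6. The discriminant of f is -16003008, which is not a perfect square, so G is not contained in A_6. The transitive groups of degree 6 not contained in A_6 are: C_6 (6T1, order 6), S_3 (6T2, order 6), D_6 (6T3, order 12), C_3 x S_3 (6T5, order 18), A_4 x C_2 (6T6, order 24), S_4 (6T8, order 24), S_3 x S_3 (6T9, order 36), S_4 x C_2 (6T11, order 48), (S_3 x S_3) : C_2 (6T13, order 72), PGL(2,5) (6T14, order 120), S_6 (6T16, order 720). By Dedekind's theorem, for a prime p not dividing disc(f) the degrees of the irreducible factors of f mod p form the cycle type of an element of G. Factoring f modulo the 21 such primes p <= 89 (skipping 2, 3, 7, which divide the discriminant), each new pattern first appears at: mod 5: f = (x^6 + 2x^5 + 3x^4 + x^3 + x + 3), pattern 6; mod 11: f = (x + 4)(x^5 + 8x^4 + 9x^3 + 7x^2 + 5x + 8), pattern 5+1; mod 13: f = (x + 1)(x + 10)(x^4 + x^3 + 3x^2 + 1), pattern 4+1+1; mod 23: f = (x + 18)(x + 22)(x^2 + 19x + 5)(x^2 + 22x + 19), pattern 2+2+1+1; mod 43: f = (x^3 + 25x^2 + 35)(x^3 + 30x^2 + x + 40), pattern 3+3; mod 61: f = (x^2 + 18x + 30)(x^2 + 22x + 52)(x^2 + 33x + 34), pattern 2+2+2. No other pattern occurs in this range, so the set of observed cycle types is {6, 5+1, 4+1+1, 2+2+1+1, 3+3, 2+2+2}. The candidates containing elements of all these cycle types are PGL(2,5) (6T14) of order 120, S_6 (6T16) of order 720; the others are excluded. The observed types are precisely the cycle types that occur in PGL(2,5) (6T14) (apart from the identity). Each of the other remaining candidates has further cycle types, and by the Chebotarev density theorem the matching factorization patterns would occur for a proportion of primes equal to their share of the group: S_6 (6T16) additionally contains elements of type 4+2, 3+2+1, 3+1+1+1, 2+1+1+1+1 (265 of its 720 elements, about 37% of primes). None of the 21 primes tested shows any such pattern (for each of these groups the chance of that is below 10^-4), which rules them out. Hence G = PGL(2,5) (6T14), of order 120. The Galois group PGL(2,5) (6T14) has order 120, so the splitting field has degree 120 over Q.

120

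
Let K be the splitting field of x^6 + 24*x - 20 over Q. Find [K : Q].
360

The degree of the splitting field over Q equals the order of the Galois group, so first determine the group. The polynomial f is an irreducible sextic over Q, so G = Gal(f/Q) is one of the 16 transitive subgroups 6T1, ..., 6T16 of S_6. The discriminant of f is 746496000000 = 864000^2, a perfect square, so G is contained in A_6. The transitive groups of degree 6 contained in A_6 are: A_4 (6T4, order 12), S_4 (6T7, order 24), (C_3 x C_3) : C_4 (6T10, order 36), PSL(2,5) (6T12, order 60), A_6 (6T15, order 360). By Dedekind's theorem, for a prime p not dividing disc(f) the degrees of the irreducible factors of f mod p form the cycle type of an element of G. Factoring f modulo the 6 such primes p <= 23 (skipping 2, 3, 5, which divide the discriminant), each new pattern first appears at: mod 7: f = (x + 3)(x^5 + 4x^4 + 2x^3 + x^2 + 4x + 5), pattern 5+1; mod 23: f = (x + 7)(x + 12)(x + 21)(x^3 + 6x^2 + 13x + 16), pattern 3+1+1+1. No other pattern occurs in this range, so the set of observed cycle types is {5+1, 3+1+1+1}. Among the candidates above, the only group containing elements of all these cycle types is A_6 (6T15) — each of A_4 (6T4), S_4 (6T7), (C_3 x C_3) : C_4 (6T10), PSL(2,5) (6T12) lacks at least one of them. Hence G = A_6 (6T15), of order 360. The Galois group A_6 (6T15) has order 360, so the splitting field has degree 360 over Q.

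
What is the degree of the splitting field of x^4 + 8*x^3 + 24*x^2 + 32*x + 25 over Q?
4

The degree of the splitting field over Q equals the order of the Galois group, so first determine the group. The polynomial is an irreducible quartic over Q and its discriminant is 186624 = 432^2, a perfect square, so the Galois group is contained in A_4. The resolvent cubic y^3 - 24*y^2 + 156*y - 224 splits completely over Q, which gives the Klein four-group V_4. The Galois group V_4 (4T2) has order 4, so the splitting field has degree 4 over Q.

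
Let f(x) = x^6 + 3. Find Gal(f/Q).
The polynomial f is an irreducible sextic over Q, so G = Gal(f/Q) is one of the 16 transitive subgroups 6T1, ..., 6T16 of S_6. The discriminant of f is -11337408, which is not a perfect square, so G is not contained in A_6. The transitive groups of degree 6 not contained in A_6 are: C_6 (6T1, order 6), S_3 (6T2, order 6), D_6 (6T3, order 12), C_3 x S_3 (6T5, order 18), A_4 x C_2 (6T6, order 24), S_4 (6T8, order 24), S_3 x S_3 (6T9, order 36), S_4 x C_2 (6T11, order 48), (S_3 x S_3) : C_2 (6T13, order 72), PGL(2,5) (6T14, order 120), S_6 (6T16, order 720). By Dedekind's theorem, for a prime p not dividing disc(f) the degrees of the irreducible factors of f mod p form the cycle type of an element of G. Factoring f modulo the 23 such primes p <= 97 (skipping 2, 3, which divide the discriminant), each new pattern first appears at: mod 5: f = (x^2 + 2)(x^2 + x + 2)(x^2 + 4x + 2), pattern 2+2+2; mod 7: f = (x^3 + 2)(x^3 + 5), pattern 3+3; mod 61: f = (x + 3)(x + 19)(x + 22)(x + 39)(x + 42)(x + 58), pattern 1+1+1+1+1+1. No other pattern occurs in this range, so the set of observed cycle types is {2+2+2, 3+3, 1+1+1+1+1+1}. The candidates containing elements of all these cycle types are C_6 (6T1) of order 6, S_3 (6T2) of order 6, D_6 (6T3) of order 12, C_3 x S_3 (6T5) of order 18, A_4 x C_2 (6T6) of order 24, S_4 (6T8) of order 24, S_3 x S_3 (6T9) of order 36, S_4 x C_2 (6T11) of order 48, (S_3 x S_3) : C_2 (6T13) of order 72, PGL(2,5) (6T14) of order 120, S_6 (6T16) of order 720; the others are excluded. The observed types are precisely the cycle types that occur in S_3 (6T2). Each of the other remaining candidates has further cycle types, and by the Chebotarev density theorem the matching factorization patterns would occur for a proportion of primes equal to their share of the group: C_6 (6T1) additionally contains elements of type 6 (2 of its 6 elements, about 33% of primes); D_6 (6T3) additionally contains elements of type 6, 2+2+1+1 (5 of its 12 elements, about 42% of primes); C_3 x S_3 (6T5) additionally contains elements of type 6, 3+1+1+1 (10 of its 18 elements, about 56% of primes); A_4 x C_2 (6T6) additionally contains elements of type 6, 2+2+1+1, 2+1+1+1+1 (14 of its 24 elements, about 58% of primes); S_4 (6T8) additionally contains elements of type 4+1+1, 2+2+1+1 (9 of its 24 elements, about 38% of primes); S_3 x S_3 (6T9) additionally contains elements of type 6, 3+1+1+1, 2+2+1+1 (25 of its 36 elements, about 69% of primes); S_4 x C_2 (6T11) additionally contains elements of type 6, 4+2, 4+1+1, 2+2+1+1, 2+1+1+1+1 (32 of its 48 elements, about 67% of primes); (S_3 x S_3) : C_2 (6T13) additionally contains elements of type 6, 4+2, 3+2+1, 3+1+1+1, 2+2+1+1, 2+1+1+1+1 (61 of its 72 elements, about 85% of primes); PGL(2,5) (6T14) additionally contains elements of type 6, 5+1, 4+1+1, 2+2+1+1 (89 of its 120 elements, about 74% of primes); S_6 (6T16) additionally contains elements of type 6, 5+1, 4+2, 4+1+1, 3+2+1, 3+1+1+1, 2+2+1+1, 2+1+1+1+1 (664 of its 720 elements, about 92% of primes). None of the 23 primes tested shows any such pattern (for each of these groups the chance of that is below 10^-4), which rules them out. Hence G = S_3 (6T2), of order 6.

6T2: S_3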